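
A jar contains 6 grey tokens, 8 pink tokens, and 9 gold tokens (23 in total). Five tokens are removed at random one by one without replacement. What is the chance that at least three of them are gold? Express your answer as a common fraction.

Sum the hypergeometric tail for j = 3,…,5 gold tokens.
Favorable = C(9,3)·C(14,2) + C(9,4)·C(14,1) + C(9,5)·C(14,0) = 9534; total = C(23,5) = 33649.
P = 9534/33649 = 1362/4807 ≈ 0.2833.

1362/4807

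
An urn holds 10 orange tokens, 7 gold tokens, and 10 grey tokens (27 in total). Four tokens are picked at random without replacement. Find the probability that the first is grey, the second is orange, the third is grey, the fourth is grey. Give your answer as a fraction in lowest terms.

Multiply the conditional probability of each draw in order, without replacement, so each draw removes one from its color and from the total.
P = (10/27) · (10/26) · (9/25) · (8/24) = 2/117 ≈ 0.0171.

2/117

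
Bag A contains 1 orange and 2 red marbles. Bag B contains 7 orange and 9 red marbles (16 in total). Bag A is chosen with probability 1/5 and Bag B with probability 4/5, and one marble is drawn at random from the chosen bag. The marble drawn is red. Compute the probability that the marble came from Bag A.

P(red | Bag A) = 2/3; P(red | Bag B) = 9/16.
P(red) = 1/5·2/3 + 4/5·9/16 = 7/12.
By Bayes' rule, P(Bag A | red) = 2/15 / 7/12 = 8/35 ≈ 0.2286.

8/35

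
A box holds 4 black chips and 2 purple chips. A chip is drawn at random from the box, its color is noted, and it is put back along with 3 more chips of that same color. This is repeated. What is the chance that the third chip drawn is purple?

Sum over the four possibilities for the first two draws (purple/not-purple each), tracking how the purple count and total change by +3 per draw.
P(third is purple) = 1/3 ≈ 0.3333. (In a Pólya urn every draw has the same marginal probability 2/6.)

1/3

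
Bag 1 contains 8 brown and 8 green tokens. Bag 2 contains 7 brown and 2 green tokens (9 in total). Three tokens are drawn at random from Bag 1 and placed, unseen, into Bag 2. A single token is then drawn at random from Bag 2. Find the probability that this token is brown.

17/24

Condition on how many of the transferred tokens are brown (from Bag 1: 8 brown of 16; then Bag 2 has 12 total).
  0 brown: C(8,0)C(8,3)/C(16,3) = 1/10; then P = 7/12
  1 brown: C(8,1)C(8,2)/C(16,3) = 2/5; then P = 8/12
  2 brown: C(8,2)C(8,1)/C(16,3) = 2/5; then P = 9/12
  3 brown: C(8,3)C(8,0)/C(16,3) = 1/10; then P = 10/12
P(brown from Bag 2) = 17/24 ≈ 0.7083.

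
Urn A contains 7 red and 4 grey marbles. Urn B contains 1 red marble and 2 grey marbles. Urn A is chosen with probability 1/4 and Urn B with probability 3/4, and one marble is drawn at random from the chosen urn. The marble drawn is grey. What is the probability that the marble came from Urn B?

11/13

P(grey | Urn A) = 4/11; P(grey | Urn B) = 2/3.
P(grey) = 1/4·4/11 + 3/4·2/3 = 13/22.
By Bayes' rule, P(Urn B | grey) = 1/2 / 13/22 = 11/13 ≈ 0.8462.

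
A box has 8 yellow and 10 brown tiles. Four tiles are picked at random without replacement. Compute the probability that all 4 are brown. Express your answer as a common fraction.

Multiply the conditional probability of each draw in order, without replacement, so each draw removes one from its color and from the total.
P = (10/18) · (9/17) · (8/16) · (7/15) = 7/102 ≈ 0.0686.

7/102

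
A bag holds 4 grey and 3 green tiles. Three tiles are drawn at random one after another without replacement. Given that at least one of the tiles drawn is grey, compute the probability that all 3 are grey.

P(all 3 grey) = C(4,3)/C(7,3) = 4/35; P(at least one grey) = 1 − C(3,3)/C(7,3) = 34/35.
Since 'all 3 grey' ⊆ 'at least one grey', P(all 3 | at least one) = 4/35 / 34/35 = 2/17 ≈ 0.1176.

2/17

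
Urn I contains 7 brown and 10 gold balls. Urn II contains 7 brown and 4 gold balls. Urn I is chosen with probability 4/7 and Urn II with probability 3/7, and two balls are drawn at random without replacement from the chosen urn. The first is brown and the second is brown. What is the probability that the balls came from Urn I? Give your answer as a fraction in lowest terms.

55/157

P(E | Urn I) = 21/136; P(E | Urn II) = 21/55.
P(E) = 4/7·21/136 + 3/7·21/55 = 471/1870.
By Bayes' rule, P(Urn I | E) = 3/34 / 471/1870 = 55/157 ≈ 0.3503.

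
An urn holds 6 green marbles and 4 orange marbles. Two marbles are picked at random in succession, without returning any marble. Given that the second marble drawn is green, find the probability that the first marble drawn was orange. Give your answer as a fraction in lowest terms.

P(first=orange and the second marble drawn is green) = (4/10)·(6/9) = 4/15.
P(the second marble drawn is green) = Σ over first color = 1/3 + 4/15 = 3/5.
By Bayes, P(first=orange | the second marble drawn is green) = 4/15 / 3/5 = 4/9 ≈ 0.4444.

4/9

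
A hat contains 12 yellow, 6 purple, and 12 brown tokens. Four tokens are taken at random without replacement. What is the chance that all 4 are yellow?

11/609

Unordered draws without replacement: count favorable combinations over C(30,4).
Favorable = C(12,4) · C(6,0) · C(12,0) = 495; total = C(30,4) = 27405.
P = 495/27405 = 11/609 ≈ 0.0181.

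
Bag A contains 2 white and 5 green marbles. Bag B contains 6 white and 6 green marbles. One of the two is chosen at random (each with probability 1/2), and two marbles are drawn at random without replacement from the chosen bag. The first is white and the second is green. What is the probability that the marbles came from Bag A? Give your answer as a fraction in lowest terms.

P(E | Bag A) = 5/21; P(E | Bag B) = 3/11.
P(E) = 1/2·5/21 + 1/2·3/11 = 59/231.
By Bayes' rule, P(Bag A | E) = 5/42 / 59/231 = 55/118 ≈ 0.4661.

55/118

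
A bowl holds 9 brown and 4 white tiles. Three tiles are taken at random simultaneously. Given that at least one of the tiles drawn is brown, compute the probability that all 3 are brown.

P(all 3 brown) = C(9,3)/C(13,3) = 42/143; P(at least one brown) = 1 − C(4,3)/C(13,3) = 141/143.
Since 'all 3 brown' ⊆ 'at least one brown', P(all 3 | at least one) = 42/143 / 141/143 = 14/47 ≈ 0.2979.

14/47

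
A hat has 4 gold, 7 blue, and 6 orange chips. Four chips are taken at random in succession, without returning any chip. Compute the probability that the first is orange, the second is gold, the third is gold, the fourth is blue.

Multiply the conditional probability of each draw in order, without replacement, so each draw removes one from its color and from the total.
P = (6/17) · (4/16) · (3/15) · (7/14) = 3/340 ≈ 0.0088.

3/340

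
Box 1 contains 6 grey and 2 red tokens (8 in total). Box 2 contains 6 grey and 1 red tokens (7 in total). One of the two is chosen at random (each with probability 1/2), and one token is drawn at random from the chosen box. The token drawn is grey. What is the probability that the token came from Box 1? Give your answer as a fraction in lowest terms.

P(grey | Box 1) = 3/4; P(grey | Box 2) = 6/7.
P(grey) = 1/2·3/4 + 1/2·6/7 = 45/56.
By Bayes' rule, P(Box 1 | grey) = 3/8 / 45/56 = 7/15 ≈ 0.4667.

7/15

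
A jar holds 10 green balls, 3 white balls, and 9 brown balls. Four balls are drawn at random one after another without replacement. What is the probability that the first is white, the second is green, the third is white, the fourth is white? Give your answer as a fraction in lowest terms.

1/2926

Multiply the conditional probability of each draw in order, without replacement, so each draw removes one from its color and from the total.
P = (3/22) · (10/21) · (2/20) · (1/19) = 1/2926 ≈ 0.0003.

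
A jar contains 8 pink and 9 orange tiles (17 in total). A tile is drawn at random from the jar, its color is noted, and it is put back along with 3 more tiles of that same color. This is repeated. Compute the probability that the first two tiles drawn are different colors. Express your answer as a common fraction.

Either orange then pink, or pink then orange; after the first draw the total is 20.
P = (9/17)·(8/20) + (8/17)·(9/20) = 36/85 ≈ 0.4235.

36/85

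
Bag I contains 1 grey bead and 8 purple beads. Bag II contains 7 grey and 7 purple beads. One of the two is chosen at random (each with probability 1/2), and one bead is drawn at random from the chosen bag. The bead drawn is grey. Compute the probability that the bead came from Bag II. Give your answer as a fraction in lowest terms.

9/11

P(grey | Bag I) = 1/9; P(grey | Bag II) = 1/2.
P(grey) = 1/2·1/9 + 1/2·1/2 = 11/36.
By Bayes' rule, P(Bag II | grey) = 1/4 / 11/36 = 9/11 ≈ 0.8182.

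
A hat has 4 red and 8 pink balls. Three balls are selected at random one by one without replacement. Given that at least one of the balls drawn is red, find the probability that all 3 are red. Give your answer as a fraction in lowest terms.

P(all 3 red) = C(4,3)/C(12,3) = 1/55; P(at least one red) = 1 − C(8,3)/C(12,3) = 41/55.
Since 'all 3 red' ⊆ 'at least one red', P(all 3 | at least one) = 1/55 / 41/55 = 1/41 ≈ 0.0244.

1/41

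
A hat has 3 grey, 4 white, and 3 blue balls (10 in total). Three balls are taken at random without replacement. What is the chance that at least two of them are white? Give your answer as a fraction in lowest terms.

1/3

Sum the hypergeometric tail for j = 2,…,3 white balls.
Favorable = C(4,2)·C(6,1) + C(4,3)·C(6,0) = 40; total = C(10,3) = 120.
P = 40/120 = 1/3 ≈ 0.3333.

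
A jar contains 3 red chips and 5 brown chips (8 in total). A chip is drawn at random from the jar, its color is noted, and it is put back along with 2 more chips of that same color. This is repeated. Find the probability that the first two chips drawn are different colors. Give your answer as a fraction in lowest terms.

3/8

Either brown then red, or red then brown; after the first draw the total is 10.
P = (5/8)·(3/10) + (3/8)·(5/10) = 3/8 ≈ 0.3750.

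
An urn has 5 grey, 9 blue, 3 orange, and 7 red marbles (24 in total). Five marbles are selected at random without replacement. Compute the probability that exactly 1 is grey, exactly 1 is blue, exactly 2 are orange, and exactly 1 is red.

45/2024

Unordered draws without replacement: count favorable combinations over C(24,5).
Favorable = C(5,1) · C(9,1) · C(3,2) · C(7,1) = 945; total = C(24,5) = 42504.
P = 945/42504 = 45/2024 ≈ 0.0222.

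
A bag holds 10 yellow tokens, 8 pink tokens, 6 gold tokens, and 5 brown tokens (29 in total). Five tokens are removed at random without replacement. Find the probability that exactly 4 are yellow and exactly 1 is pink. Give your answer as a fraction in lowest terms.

16/1131

Unordered draws without replacement: count favorable combinations over C(29,5).
Favorable = C(10,4) · C(8,1) · C(6,0) · C(5,0) = 1680; total = C(29,5) = 118755.
P = 1680/118755 = 16/1131 ≈ 0.0141.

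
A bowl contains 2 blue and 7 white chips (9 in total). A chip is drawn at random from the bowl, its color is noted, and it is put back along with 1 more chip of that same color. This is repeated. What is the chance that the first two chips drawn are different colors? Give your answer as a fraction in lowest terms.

14/45

Either white then blue, or blue then white; after the first draw the total is 10.
P = (7/9)·(2/10) + (2/9)·(7/10) = 14/45 ≈ 0.3111.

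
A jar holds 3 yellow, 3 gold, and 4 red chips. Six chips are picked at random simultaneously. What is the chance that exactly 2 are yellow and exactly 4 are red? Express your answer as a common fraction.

1/70

Unordered draws without replacement: count favorable combinations over C(10,6).
Favorable = C(3,2) · C(3,0) · C(4,4) = 3; total = C(10,6) = 210.
P = 3/210 = 1/70 ≈ 0.0143.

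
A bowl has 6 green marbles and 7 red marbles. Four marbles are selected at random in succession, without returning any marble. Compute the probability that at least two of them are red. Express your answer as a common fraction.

112/143

Sum the hypergeometric tail for j = 2,…,4 red marbles.
Favorable = C(7,2)·C(6,2) + C(7,3)·C(6,1) + C(7,4)·C(6,0) = 560; total = C(13,4) = 715.
P = 560/715 = 112/143 ≈ 0.7832.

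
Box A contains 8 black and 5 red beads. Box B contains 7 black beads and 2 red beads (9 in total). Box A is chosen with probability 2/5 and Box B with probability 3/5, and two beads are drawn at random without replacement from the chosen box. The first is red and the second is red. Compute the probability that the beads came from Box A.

P(E | Box A) = 5/39; P(E | Box B) = 1/36.
P(E) = 2/5·5/39 + 3/5·1/36 = 53/780.
By Bayes' rule, P(Box A | E) = 2/39 / 53/780 = 40/53 ≈ 0.7547.

40/53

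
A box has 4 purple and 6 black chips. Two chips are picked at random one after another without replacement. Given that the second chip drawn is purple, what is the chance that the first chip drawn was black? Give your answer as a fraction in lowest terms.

P(first=black and the second chip drawn is purple) = (6/10)·(4/9) = 4/15.
P(the second chip drawn is purple) = Σ over first color = 2/15 + 4/15 = 2/5.
By Bayes, P(first=black | the second chip drawn is purple) = 4/15 / 2/5 = 2/3 ≈ 0.6667.

2/3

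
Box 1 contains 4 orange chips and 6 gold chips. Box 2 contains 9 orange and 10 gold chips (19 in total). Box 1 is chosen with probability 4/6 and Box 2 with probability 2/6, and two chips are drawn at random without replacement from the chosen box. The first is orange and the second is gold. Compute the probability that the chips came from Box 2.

P(E | Box 1) = 4/15; P(E | Box 2) = 5/19.
P(E) = 2/3·4/15 + 1/3·5/19 = 227/855.
By Bayes' rule, P(Box 2 | E) = 5/57 / 227/855 = 75/227 ≈ 0.3304.

75/227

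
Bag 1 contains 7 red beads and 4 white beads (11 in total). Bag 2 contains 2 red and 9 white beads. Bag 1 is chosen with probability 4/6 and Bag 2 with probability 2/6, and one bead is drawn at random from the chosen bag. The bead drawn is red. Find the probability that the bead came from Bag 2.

1/8

P(red | Bag 1) = 7/11; P(red | Bag 2) = 2/11.
P(red) = 2/3·7/11 + 1/3·2/11 = 16/33.
By Bayes' rule, P(Bag 2 | red) = 2/33 / 16/33 = 1/8 ≈ 0.1250.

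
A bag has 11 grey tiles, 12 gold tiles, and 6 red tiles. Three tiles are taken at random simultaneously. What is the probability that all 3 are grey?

55/1218

Unordered draws without replacement: count favorable combinations over C(29,3).
Favorable = C(11,3) · C(12,0) · C(6,0) = 165; total = C(29,3) = 3654.
P = 165/3654 = 55/1218 ≈ 0.0452.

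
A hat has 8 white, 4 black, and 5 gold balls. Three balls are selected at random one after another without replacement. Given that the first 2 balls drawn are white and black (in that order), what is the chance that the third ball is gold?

1/3

After removing 1 white, 1 black, the hat has 5 gold out of 15 remaining.
P(third is gold | given) = 5/15 = 1/3 ≈ 0.3333.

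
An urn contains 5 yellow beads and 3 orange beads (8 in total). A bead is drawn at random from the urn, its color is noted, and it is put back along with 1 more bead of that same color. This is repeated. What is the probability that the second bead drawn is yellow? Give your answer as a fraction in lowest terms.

5/8

Condition on the first draw. If first is yellow (prob 5/8), second-yellow has prob (6)/(9); if not (prob 3/8), it has prob 5/(9).
P = (5/8)·(6/9) + (3/8)·(5/9) = 5/8 ≈ 0.6250.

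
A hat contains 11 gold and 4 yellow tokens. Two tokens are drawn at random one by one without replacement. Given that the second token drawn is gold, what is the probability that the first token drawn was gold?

5/7

P(first=gold and the second token drawn is gold) = (11/15)·(10/14) = 11/21.
P(the second token drawn is gold) = Σ over first color = 11/21 + 22/105 = 11/15.
By Bayes, P(first=gold | the second token drawn is gold) = 11/21 / 11/15 = 5/7 ≈ 0.7143.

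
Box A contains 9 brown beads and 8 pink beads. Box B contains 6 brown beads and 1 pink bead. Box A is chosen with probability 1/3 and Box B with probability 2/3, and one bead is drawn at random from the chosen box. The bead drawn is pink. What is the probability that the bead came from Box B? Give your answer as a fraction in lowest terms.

P(pink | Box A) = 8/17; P(pink | Box B) = 1/7.
P(pink) = 1/3·8/17 + 2/3·1/7 = 30/119.
By Bayes' rule, P(Box B | pink) = 2/21 / 30/119 = 17/45 ≈ 0.3778.

17/45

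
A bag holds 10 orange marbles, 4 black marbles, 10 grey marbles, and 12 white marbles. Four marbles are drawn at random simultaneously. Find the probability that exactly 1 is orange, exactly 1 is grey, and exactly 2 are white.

Unordered draws without replacement: count favorable combinations over C(36,4).
Favorable = C(10,1) · C(4,0) · C(10,1) · C(12,2) = 6600; total = C(36,4) = 58905.
P = 6600/58905 = 40/357 ≈ 0.1120.

40/357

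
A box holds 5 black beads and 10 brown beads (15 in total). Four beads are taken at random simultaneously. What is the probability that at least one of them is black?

11/13

Use the complement: P(at least one black) = 1 − P(no black).
P(none) = C(10,4)/C(15,4) = 210/1365.
So P = 1 − 210/1365 = 11/13 ≈ 0.8462.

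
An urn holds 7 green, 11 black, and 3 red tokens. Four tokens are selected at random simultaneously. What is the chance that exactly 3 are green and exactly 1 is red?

1/57

Unordered draws without replacement: count favorable combinations over C(21,4).
Favorable = C(7,3) · C(11,0) · C(3,1) = 105; total = C(21,4) = 5985.
P = 105/5985 = 1/57 ≈ 0.0175.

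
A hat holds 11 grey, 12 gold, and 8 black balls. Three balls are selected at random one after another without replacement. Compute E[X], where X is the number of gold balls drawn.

By linearity of expectation, E[X] = Σ P(draw i is gold); by symmetry each draw (even without replacement) has P(gold) = 12/31.
E[X] = 3 · 12/31 = 36/31 ≈ 1.1613.

36/31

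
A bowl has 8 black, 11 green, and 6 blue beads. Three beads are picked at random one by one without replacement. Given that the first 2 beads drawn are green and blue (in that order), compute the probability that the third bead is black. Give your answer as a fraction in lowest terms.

After removing 1 green, 1 blue, the bowl has 8 black out of 23 remaining.
P(third is black | given) = 8/23 ≈ 0.3478.

8/23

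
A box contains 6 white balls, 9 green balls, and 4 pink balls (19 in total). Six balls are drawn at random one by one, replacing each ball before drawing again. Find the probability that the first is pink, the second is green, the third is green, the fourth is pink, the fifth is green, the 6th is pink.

46656/47045881

Multiply the conditional probability of each draw in order, with replacement (the composition resets each draw).
P = (4/19) · (9/19) · (9/19) · (4/19) · (9/19) · (4/19) = 46656/47045881 ≈ 0.0010.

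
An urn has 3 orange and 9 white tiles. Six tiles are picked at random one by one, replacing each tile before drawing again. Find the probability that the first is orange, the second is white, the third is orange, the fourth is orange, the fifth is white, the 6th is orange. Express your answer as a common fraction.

Multiply the conditional probability of each draw in order, with replacement (the composition resets each draw).
P = (3/12) · (9/12) · (3/12) · (3/12) · (9/12) · (3/12) = 9/4096 ≈ 0.0022.

9/4096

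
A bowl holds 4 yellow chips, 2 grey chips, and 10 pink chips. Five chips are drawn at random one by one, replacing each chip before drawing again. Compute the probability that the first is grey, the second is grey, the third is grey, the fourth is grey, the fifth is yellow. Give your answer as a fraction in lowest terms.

Multiply the conditional probability of each draw in order, with replacement (the composition resets each draw).
P = (2/16) · (2/16) · (2/16) · (2/16) · (4/16) = 1/16384 ≈ 0.0001.

1/16384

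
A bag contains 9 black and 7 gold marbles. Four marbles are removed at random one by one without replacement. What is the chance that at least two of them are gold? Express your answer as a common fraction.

Sum the hypergeometric tail for j = 2,…,4 gold marbles.
Favorable = C(7,2)·C(9,2) + C(7,3)·C(9,1) + C(7,4)·C(9,0) = 1106; total = C(16,4) = 1820.
P = 1106/1820 = 79/130 ≈ 0.6077.

79/130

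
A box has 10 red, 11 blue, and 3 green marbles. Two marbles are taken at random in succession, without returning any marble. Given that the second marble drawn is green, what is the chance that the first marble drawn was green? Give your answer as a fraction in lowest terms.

2/23

P(first=green and the second marble drawn is green) = (3/24)·(2/23) = 1/92.
P(the second marble drawn is green) = Σ over first color = 5/92 + 11/184 + 1/92 = 1/8.
By Bayes, P(first=green | the second marble drawn is green) = 1/92 / 1/8 = 2/23 ≈ 0.0870.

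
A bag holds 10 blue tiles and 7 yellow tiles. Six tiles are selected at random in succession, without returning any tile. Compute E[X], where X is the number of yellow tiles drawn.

42/17

By linearity of expectation, E[X] = Σ P(draw i is yellow); by symmetry each draw (even without replacement) has P(yellow) = 7/17.
E[X] = 6 · 7/17 = 42/17 ≈ 2.4706.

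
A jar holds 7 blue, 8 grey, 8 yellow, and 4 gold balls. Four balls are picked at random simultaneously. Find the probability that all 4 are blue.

7/3510

Unordered draws without replacement: count favorable combinations over C(27,4).
Favorable = C(7,4) · C(8,0) · C(8,0) · C(4,0) = 35; total = C(27,4) = 17550.
P = 35/17550 = 7/3510 ≈ 0.0020.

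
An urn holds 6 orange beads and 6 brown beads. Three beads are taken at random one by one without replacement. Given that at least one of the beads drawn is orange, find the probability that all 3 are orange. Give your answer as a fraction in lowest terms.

P(all 3 orange) = C(6,3)/C(12,3) = 1/11; P(at least one orange) = 1 − C(6,3)/C(12,3) = 10/11.
Since 'all 3 orange' ⊆ 'at least one orange', P(all 3 | at least one) = 1/11 / 10/11 = 1/10 ≈ 0.1000.

1/10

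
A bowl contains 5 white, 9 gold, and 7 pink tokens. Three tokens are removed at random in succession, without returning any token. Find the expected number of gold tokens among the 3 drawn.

9/7

By linearity of expectation, E[X] = Σ P(draw i is gold); by symmetry each draw (even without replacement) has P(gold) = 9/21.
E[X] = 3 · 9/21 = 9/7 ≈ 1.2857.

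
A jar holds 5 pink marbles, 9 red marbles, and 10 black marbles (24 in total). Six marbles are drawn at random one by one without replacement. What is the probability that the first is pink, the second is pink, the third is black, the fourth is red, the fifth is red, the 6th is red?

5/4807

Multiply the conditional probability of each draw in order, without replacement, so each draw removes one from its color and from the total.
P = (5/24) · (4/23) · (10/22) · (9/21) · (8/20) · (7/19) = 5/4807 ≈ 0.0010.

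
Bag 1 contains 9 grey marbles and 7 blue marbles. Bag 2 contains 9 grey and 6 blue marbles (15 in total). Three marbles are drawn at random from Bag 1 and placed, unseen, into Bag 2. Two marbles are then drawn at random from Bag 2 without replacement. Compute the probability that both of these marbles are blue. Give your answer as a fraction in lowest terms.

13/85

Condition on how many of the transferred marbles are blue (from Bag 1: 7 blue of 16; then Bag 2 has 18 total).
  0 blue: C(7,0)C(9,3)/C(16,3) = 3/20; then P = C(6,2)/C(18,2) = 5/51
  1 blue: C(7,1)C(9,2)/C(16,3) = 9/20; then P = C(7,2)/C(18,2) = 7/51
  2 blue: C(7,2)C(9,1)/C(16,3) = 27/80; then P = C(8,2)/C(18,2) = 28/153
  3 blue: C(7,3)C(9,0)/C(16,3) = 1/16; then P = C(9,2)/C(18,2) = 4/17
P(both blue) = 13/85 ≈ 0.1529.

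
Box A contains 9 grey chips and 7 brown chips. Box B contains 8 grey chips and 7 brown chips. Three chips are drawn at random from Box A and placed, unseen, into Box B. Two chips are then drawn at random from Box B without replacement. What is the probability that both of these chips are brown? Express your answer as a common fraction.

273/1360

Condition on how many of the transferred chips are brown (from Box A: 7 brown of 16; then Box B has 18 total).
  0 brown: C(7,0)C(9,3)/C(16,3) = 3/20; then P = C(7,2)/C(18,2) = 7/51
  1 brown: C(7,1)C(9,2)/C(16,3) = 9/20; then P = C(8,2)/C(18,2) = 28/153
  2 brown: C(7,2)C(9,1)/C(16,3) = 27/80; then P = C(9,2)/C(18,2) = 4/17
  3 brown: C(7,3)C(9,0)/C(16,3) = 1/16; then P = C(10,2)/C(18,2) = 5/17
P(both brown) = 273/1360 ≈ 0.2007.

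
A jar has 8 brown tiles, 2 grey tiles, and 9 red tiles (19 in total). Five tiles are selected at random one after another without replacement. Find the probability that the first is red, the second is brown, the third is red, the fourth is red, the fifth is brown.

Multiply the conditional probability of each draw in order, without replacement, so each draw removes one from its color and from the total.
P = (9/19) · (8/18) · (8/17) · (7/16) · (7/15) = 98/4845 ≈ 0.0202.

98/4845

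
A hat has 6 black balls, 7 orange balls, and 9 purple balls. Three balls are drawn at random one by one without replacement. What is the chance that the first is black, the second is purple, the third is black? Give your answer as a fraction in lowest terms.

9/308

Multiply the conditional probability of each draw in order, without replacement, so each draw removes one from its color and from the total.
P = (6/22) · (9/21) · (5/20) = 9/308 ≈ 0.0292.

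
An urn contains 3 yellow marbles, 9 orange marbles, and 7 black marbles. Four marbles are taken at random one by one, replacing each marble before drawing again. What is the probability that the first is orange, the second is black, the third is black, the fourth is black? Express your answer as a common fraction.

Multiply the conditional probability of each draw in order, with replacement (the composition resets each draw).
P = (9/19) · (7/19) · (7/19) · (7/19) = 3087/130321 ≈ 0.0237.

3087/130321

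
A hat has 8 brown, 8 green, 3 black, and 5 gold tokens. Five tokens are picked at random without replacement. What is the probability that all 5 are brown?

Unordered draws without replacement: count favorable combinations over C(24,5).
Favorable = C(8,5) · C(8,0) · C(3,0) · C(5,0) = 56; total = C(24,5) = 42504.
P = 56/42504 = 1/759 ≈ 0.0013.

1/759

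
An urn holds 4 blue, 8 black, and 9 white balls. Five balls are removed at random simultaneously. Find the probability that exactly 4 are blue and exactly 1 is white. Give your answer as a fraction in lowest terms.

Unordered draws without replacement: count favorable combinations over C(21,5).
Favorable = C(4,4) · C(8,0) · C(9,1) = 9; total = C(21,5) = 20349.
P = 9/20349 = 1/2261 ≈ 0.0004.

1/2261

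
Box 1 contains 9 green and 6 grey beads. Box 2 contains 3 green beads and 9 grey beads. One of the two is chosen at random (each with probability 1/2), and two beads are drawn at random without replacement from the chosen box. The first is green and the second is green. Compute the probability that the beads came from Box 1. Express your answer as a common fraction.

264/299

P(E | Box 1) = 12/35; P(E | Box 2) = 1/22.
P(E) = 1/2·12/35 + 1/2·1/22 = 299/1540.
By Bayes' rule, P(Box 1 | E) = 6/35 / 299/1540 = 264/299 ≈ 0.8829.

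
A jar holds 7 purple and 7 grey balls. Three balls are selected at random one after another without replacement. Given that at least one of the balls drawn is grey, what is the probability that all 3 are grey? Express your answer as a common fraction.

5/47

P(all 3 grey) = C(7,3)/C(14,3) = 5/52; P(at least one grey) = 1 − C(7,3)/C(14,3) = 47/52.
Since 'all 3 grey' ⊆ 'at least one grey', P(all 3 | at least one) = 5/52 / 47/52 = 5/47 ≈ 0.1064.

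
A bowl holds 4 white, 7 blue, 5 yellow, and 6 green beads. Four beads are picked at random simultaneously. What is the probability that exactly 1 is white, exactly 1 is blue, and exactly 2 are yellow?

Unordered draws without replacement: count favorable combinations over C(22,4).
Favorable = C(4,1) · C(7,1) · C(5,2) · C(6,0) = 280; total = C(22,4) = 7315.
P = 280/7315 = 8/209 ≈ 0.0383.

8/209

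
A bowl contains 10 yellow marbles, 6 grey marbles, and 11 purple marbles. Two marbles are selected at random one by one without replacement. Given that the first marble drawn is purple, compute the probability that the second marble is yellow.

5/13

After removing 1 purple, the bowl has 10 yellow out of 26 remaining.
P(second is yellow | given) = 10/26 = 5/13 ≈ 0.3846.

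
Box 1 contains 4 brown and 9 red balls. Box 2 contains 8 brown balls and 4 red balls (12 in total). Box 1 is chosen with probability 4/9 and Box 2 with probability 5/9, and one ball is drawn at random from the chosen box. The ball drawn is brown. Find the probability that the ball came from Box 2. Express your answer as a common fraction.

65/89

P(brown | Box 1) = 4/13; P(brown | Box 2) = 2/3.
P(brown) = 4/9·4/13 + 5/9·2/3 = 178/351.
By Bayes' rule, P(Box 2 | brown) = 10/27 / 178/351 = 65/89 ≈ 0.7303.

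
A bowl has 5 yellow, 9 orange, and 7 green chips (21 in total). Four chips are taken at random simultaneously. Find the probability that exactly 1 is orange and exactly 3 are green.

Unordered draws without replacement: count favorable combinations over C(21,4).
Favorable = C(5,0) · C(9,1) · C(7,3) = 315; total = C(21,4) = 5985.
P = 315/5985 = 1/19 ≈ 0.0526.

1/19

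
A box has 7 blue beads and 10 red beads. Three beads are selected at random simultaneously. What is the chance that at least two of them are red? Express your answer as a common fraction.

87/136

Sum the hypergeometric tail for j = 2,…,3 red beads.
Favorable = C(10,2)·C(7,1) + C(10,3)·C(7,0) = 435; total = C(17,3) = 680.
P = 435/680 = 87/136 ≈ 0.6397.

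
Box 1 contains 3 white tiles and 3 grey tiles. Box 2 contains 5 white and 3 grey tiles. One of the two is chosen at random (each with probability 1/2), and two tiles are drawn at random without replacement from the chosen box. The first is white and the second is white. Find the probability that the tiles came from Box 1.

P(E | Box 1) = 1/5; P(E | Box 2) = 5/14.
P(E) = 1/2·1/5 + 1/2·5/14 = 39/140.
By Bayes' rule, P(Box 1 | E) = 1/10 / 39/140 = 14/39 ≈ 0.3590.

14/39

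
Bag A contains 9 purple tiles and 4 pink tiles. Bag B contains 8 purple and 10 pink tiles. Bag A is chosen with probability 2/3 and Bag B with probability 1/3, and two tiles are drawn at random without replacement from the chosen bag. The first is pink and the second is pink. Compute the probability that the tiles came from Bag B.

P(E | Bag A) = 1/13; P(E | Bag B) = 5/17.
P(E) = 2/3·1/13 + 1/3·5/17 = 33/221.
By Bayes' rule, P(Bag B | E) = 5/51 / 33/221 = 65/99 ≈ 0.6566.

65/99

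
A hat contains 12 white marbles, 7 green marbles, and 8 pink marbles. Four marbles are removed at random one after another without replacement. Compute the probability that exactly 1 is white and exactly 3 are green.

14/585

Unordered draws without replacement: count favorable combinations over C(27,4).
Favorable = C(12,1) · C(7,3) · C(8,0) = 420; total = C(27,4) = 17550.
P = 420/17550 = 14/585 ≈ 0.0239.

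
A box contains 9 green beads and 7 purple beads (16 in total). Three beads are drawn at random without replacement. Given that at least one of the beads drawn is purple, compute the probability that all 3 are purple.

P(all 3 purple) = C(7,3)/C(16,3) = 1/16; P(at least one purple) = 1 − C(9,3)/C(16,3) = 17/20.
Since 'all 3 purple' ⊆ 'at least one purple', P(all 3 | at least one) = 1/16 / 17/20 = 5/68 ≈ 0.0735.

5/68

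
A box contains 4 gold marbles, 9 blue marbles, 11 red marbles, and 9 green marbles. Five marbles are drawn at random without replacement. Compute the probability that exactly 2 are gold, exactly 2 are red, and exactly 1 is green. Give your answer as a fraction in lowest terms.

45/3596

Unordered draws without replacement: count favorable combinations over C(33,5).
Favorable = C(4,2) · C(9,0) · C(11,2) · C(9,1) = 2970; total = C(33,5) = 237336.
P = 2970/237336 = 45/3596 ≈ 0.0125.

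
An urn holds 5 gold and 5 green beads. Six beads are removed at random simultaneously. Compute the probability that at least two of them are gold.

41/42

Sum the hypergeometric tail for j = 2,…,5 gold beads.
Favorable = C(5,2)·C(5,4) + C(5,3)·C(5,3) + C(5,4)·C(5,2) + C(5,5)·C(5,1) = 205; total = C(10,6) = 210.
P = 205/210 = 41/42 ≈ 0.9762.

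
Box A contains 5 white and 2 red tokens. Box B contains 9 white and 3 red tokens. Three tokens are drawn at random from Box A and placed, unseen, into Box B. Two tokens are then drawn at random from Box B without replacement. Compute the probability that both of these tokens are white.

397/735

Condition on how many of the transferred tokens are white (from Box A: 5 white of 7; then Box B has 15 total).
  1 white: C(5,1)C(2,2)/C(7,3) = 1/7; then P = C(10,2)/C(15,2) = 3/7
  2 white: C(5,2)C(2,1)/C(7,3) = 4/7; then P = C(11,2)/C(15,2) = 11/21
  3 white: C(5,3)C(2,0)/C(7,3) = 2/7; then P = C(12,2)/C(15,2) = 22/35
P(both white) = 397/735 ≈ 0.5401.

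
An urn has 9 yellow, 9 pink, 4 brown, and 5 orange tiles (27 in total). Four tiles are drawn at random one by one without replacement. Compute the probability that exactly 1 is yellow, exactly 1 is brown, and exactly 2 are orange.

Unordered draws without replacement: count favorable combinations over C(27,4).
Favorable = C(9,1) · C(9,0) · C(4,1) · C(5,2) = 360; total = C(27,4) = 17550.
P = 360/17550 = 4/195 ≈ 0.0205.

4/195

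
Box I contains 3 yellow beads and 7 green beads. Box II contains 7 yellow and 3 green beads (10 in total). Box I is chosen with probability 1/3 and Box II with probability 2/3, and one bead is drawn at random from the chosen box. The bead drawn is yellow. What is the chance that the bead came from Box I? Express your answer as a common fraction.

3/17

P(yellow | Box I) = 3/10; P(yellow | Box II) = 7/10.
P(yellow) = 1/3·3/10 + 2/3·7/10 = 17/30.
By Bayes' rule, P(Box I | yellow) = 1/10 / 17/30 = 3/17 ≈ 0.1765.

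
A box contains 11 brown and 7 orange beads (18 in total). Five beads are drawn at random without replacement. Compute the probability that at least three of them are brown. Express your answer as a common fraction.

99/136

Sum the hypergeometric tail for j = 3,…,5 brown beads.
Favorable = C(11,3)·C(7,2) + C(11,4)·C(7,1) + C(11,5)·C(7,0) = 6237; total = C(18,5) = 8568.
P = 6237/8568 = 99/136 ≈ 0.7279.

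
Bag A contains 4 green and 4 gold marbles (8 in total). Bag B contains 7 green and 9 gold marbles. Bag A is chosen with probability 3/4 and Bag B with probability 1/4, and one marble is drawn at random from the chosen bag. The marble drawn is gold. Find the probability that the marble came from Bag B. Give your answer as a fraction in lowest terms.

P(gold | Bag A) = 1/2; P(gold | Bag B) = 9/16.
P(gold) = 3/4·1/2 + 1/4·9/16 = 33/64.
By Bayes' rule, P(Bag B | gold) = 9/64 / 33/64 = 3/11 ≈ 0.2727.

3/11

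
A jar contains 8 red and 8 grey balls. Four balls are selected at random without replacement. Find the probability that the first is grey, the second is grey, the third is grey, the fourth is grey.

Multiply the conditional probability of each draw in order, without replacement, so each draw removes one from its color and from the total.
P = (8/16) · (7/15) · (6/14) · (5/13) = 1/26 ≈ 0.0385.

1/26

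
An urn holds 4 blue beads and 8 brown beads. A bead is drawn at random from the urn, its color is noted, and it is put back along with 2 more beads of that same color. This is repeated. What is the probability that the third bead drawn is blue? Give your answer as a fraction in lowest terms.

1/3

Sum over the four possibilities for the first two draws (blue/not-blue each), tracking how the blue count and total change by +2 per draw.
P(third is blue) = 1/3 ≈ 0.3333. (In a Pólya urn every draw has the same marginal probability 4/12.)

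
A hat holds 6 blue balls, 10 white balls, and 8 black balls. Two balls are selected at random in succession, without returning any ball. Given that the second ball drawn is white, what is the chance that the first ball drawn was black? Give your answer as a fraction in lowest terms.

8/23

P(first=black and the second ball drawn is white) = (8/24)·(10/23) = 10/69.
P(the second ball drawn is white) = Σ over first color = 5/46 + 15/92 + 10/69 = 5/12.
By Bayes, P(first=black | the second ball drawn is white) = 10/69 / 5/12 = 8/23 ≈ 0.3478.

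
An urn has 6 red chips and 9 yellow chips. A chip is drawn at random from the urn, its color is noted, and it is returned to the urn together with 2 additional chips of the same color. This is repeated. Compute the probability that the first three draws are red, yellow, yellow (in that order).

Track the composition after each reinforcement of +2.
P = (6/15) · (9/17) · (11/19) = 198/1615 ≈ 0.1226.

198/1615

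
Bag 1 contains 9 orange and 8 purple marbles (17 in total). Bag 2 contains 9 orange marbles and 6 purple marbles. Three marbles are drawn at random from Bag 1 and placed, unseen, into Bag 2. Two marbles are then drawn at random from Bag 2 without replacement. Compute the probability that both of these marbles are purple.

91/578

Condition on how many of the transferred marbles are purple (from Bag 1: 8 purple of 17; then Bag 2 has 18 total).
  0 purple: C(8,0)C(9,3)/C(17,3) = 21/170; then P = C(6,2)/C(18,2) = 5/51
  1 purple: C(8,1)C(9,2)/C(17,3) = 36/85; then P = C(7,2)/C(18,2) = 7/51
  2 purple: C(8,2)C(9,1)/C(17,3) = 63/170; then P = C(8,2)/C(18,2) = 28/153
  3 purple: C(8,3)C(9,0)/C(17,3) = 7/85; then P = C(9,2)/C(18,2) = 4/17
P(both purple) = 91/578 ≈ 0.1574.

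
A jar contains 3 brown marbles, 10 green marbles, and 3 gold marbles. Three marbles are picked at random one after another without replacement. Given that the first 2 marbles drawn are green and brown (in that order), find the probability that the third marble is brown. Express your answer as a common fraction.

1/7

After removing 1 brown, 1 green, the jar has 2 brown out of 14 remaining.
P(third is brown | given) = 2/14 = 1/7 ≈ 0.1429.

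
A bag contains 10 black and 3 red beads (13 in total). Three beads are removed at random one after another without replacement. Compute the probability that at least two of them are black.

255/286

Sum the hypergeometric tail for j = 2,…,3 black beads.
Favorable = C(10,2)·C(3,1) + C(10,3)·C(3,0) = 255; total = C(13,3) = 286.
P = 255/286 = 255/286 ≈ 0.8916.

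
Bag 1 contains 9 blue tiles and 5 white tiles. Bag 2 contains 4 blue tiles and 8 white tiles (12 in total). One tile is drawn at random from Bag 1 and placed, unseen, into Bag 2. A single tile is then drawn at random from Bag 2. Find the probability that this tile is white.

Condition on how many of the transferred tiles are white (from Bag 1: 5 white of 14; then Bag 2 has 13 total).
  0 white: C(5,0)C(9,1)/C(14,1) = 9/14; then P = 8/13
  1 white: C(5,1)C(9,0)/C(14,1) = 5/14; then P = 9/13
P(white from Bag 2) = 9/14 ≈ 0.6429.

9/14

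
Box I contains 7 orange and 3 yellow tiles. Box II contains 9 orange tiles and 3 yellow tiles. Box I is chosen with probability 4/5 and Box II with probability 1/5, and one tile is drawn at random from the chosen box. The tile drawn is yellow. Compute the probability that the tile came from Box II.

P(yellow | Box I) = 3/10; P(yellow | Box II) = 1/4.
P(yellow) = 4/5·3/10 + 1/5·1/4 = 29/100.
By Bayes' rule, P(Box II | yellow) = 1/20 / 29/100 = 5/29 ≈ 0.1724.

5/29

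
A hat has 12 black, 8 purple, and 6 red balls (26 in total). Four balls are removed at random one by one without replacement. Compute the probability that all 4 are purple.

Unordered draws without replacement: count favorable combinations over C(26,4).
Favorable = C(12,0) · C(8,4) · C(6,0) = 70; total = C(26,4) = 14950.
P = 70/14950 = 7/1495 ≈ 0.0047.

7/1495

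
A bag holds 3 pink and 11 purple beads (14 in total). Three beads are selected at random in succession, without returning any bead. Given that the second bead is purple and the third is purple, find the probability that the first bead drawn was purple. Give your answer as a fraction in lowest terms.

3/4

P(first=purple and the second bead is purple and the third is purple) = (11/14)·(10/13)·(9/12) = 165/364.
P(E) = Σ over first color = 55/364 + 165/364 = 55/91.
By Bayes, P(first=purple | E) = 165/364 / 55/91 = 3/4 ≈ 0.7500.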